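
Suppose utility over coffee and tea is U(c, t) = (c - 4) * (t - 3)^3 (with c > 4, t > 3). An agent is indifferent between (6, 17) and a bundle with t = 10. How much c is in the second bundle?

U(6, 17) = 5488.
Set U(c, 10) = 5488 and solve.
With t = 10: (10 − 3)^3 = 343, so (c − 4) = 5488/343 = 16.
So c = 4 + 16 = 20.
Check: U(20, 10) = 5488.

c = 20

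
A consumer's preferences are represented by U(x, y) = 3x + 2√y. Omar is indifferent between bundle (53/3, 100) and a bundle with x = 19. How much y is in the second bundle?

y = 64

U(53/3, 100) = 73.
Set U(19, y) = 73 and solve.
With x = 19: 2√y = 73 − 3·19 = 16, so √y = 8 and y = 64.
Check: U(19, 64) = 73.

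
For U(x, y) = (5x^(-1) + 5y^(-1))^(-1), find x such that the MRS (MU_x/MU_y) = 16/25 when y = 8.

For CES with ρ = -1, MRS = (y/x)^2.
Setting (8/x)^2 = 16/25 gives 8/x = 0.8 and x = 10.

x = 10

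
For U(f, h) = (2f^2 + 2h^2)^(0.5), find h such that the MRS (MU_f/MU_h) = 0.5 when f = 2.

h = 4

For CES with ρ = 2, MRS = (h/f)^(-1).
Setting (h/2)^(-1) = 0.5 gives h/2 = 2 and h = 4.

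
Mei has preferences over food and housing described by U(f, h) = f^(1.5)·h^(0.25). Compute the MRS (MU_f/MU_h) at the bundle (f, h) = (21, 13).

MU_f = 1.5·√f·h^(0.25) and MU_h = 0.25·f^(1.5)·h^(-0.75).
MRS = MU_f/MU_h = (6)·h/f.
At (21, 13): MRS = 26/7.
So at (21, 13) the consumer would give up 26/7 units of h for one more unit of f.

MRS = 26/7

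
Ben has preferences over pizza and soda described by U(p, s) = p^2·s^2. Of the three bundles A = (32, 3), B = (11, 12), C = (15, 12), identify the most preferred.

Bundle C

Evaluate utility at each bundle:
U(A) = 9216.
U(B) = 17424.
U(C) = 32400.
Highest utility is C, so C ≻ B ≻ A.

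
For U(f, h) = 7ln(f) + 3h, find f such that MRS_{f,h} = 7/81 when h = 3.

f = 27

MU_f = 7/f, MU_h = 3.
MRS = 7/f ÷ 3.
MRS depends only on f: (7/3)/f = 7/81 ⇒ f = (7/3)/(7/81) = 27.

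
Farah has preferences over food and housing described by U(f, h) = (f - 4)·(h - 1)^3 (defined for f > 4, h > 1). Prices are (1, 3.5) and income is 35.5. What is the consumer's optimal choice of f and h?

MU_f = (h−1)^3, MU_h = 3·(f−4)·(h−1)^2.
MRS = (1/3)·(h−1)/(f−4).
Tangency: set MRS = p_f/p_h = 1/3.5 = 2/7.
So (1/3)·(h − 1)/(f − 4) = 2/7, i.e. (h − 1) = (6/7)·(f − 4).
Rewrite the budget in excess-of-subsistence terms: 1·(f − 4) + 3.5·(h − 1) = 35.5 − 1·4 − 3.5·1 = 28.
Substituting, 4·(f − 4) = 28, so f − 4 = 7 and f* = 11.
Then h − 1 = (6/7)·7 = 6, so h* = 7.

f* = 11, h* = 7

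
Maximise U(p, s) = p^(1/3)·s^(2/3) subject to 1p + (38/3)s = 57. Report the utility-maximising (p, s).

p* = 19, s* = 3

MU_p = 1/3·p^(-2/3)·s^(2/3) and MU_s = 2/3·p^(1/3)·s^(-1/3).
MRS = MU_p/MU_s = (0.5)·s/p.
Tangency: set MRS = p_p/p_s = 1/(38/3) = 3/38.
So (0.5)·s/p = 3/38, i.e. s = (3/19)·p.
Substitute into the budget 1·p + (38/3)·s = 57: 3·p = 57, so p* = 19.
Then s* = (3/19)·19 = 3.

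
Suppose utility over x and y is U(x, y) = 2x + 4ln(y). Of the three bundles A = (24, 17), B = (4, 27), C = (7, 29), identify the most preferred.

Bundle A

Evaluate utility at each bundle:
U(A) = 59.333.
U(B) = 21.183.
U(C) = 27.469.
Highest utility is A, so A ≻ C ≻ B.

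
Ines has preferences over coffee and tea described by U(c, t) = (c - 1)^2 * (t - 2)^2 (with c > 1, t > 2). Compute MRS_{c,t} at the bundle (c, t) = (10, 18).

MRS = 16/9

MU_c = 2·(c−1)·(t−2)^2, MU_t = 2·(c−1)^2·(t−2).
MRS = (t−2)/(c−1).
At (10, 18): MRS = 16/9.
That is, one extra unit of c is worth 16/9 units of t at the margin.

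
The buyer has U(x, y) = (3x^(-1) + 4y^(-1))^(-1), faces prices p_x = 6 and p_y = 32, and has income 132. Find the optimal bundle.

For CES with ρ = -1, MRS = (3/4)·(y/x)^2.
Tangency: set MRS = p_x/p_y = 6/32 = 3/16.
So (y/x)^2 = 0.25; taking the square root, y/x = 0.5, i.e. y = 0.5·x.
Substitute into the budget 6·x + 32·y = 132: 22·x = 132, so x* = 6 and y* = 0.5·6 = 3.

x* = 6, y* = 3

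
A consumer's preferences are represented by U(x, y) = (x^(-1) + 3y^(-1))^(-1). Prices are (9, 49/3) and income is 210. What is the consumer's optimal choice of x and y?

x* = 7, y* = 9

For CES with ρ = -1, MRS = (1/3)·(y/x)^2.
Tangency: set MRS = p_x/p_y = 9/(49/3) = 27/49.
So (y/x)^2 = 81/49; taking the square root, y/x = 9/7, i.e. y = (9/7)·x.
Substitute into the budget 9·x + (49/3)·y = 210: 30·x = 210, so x* = 7 and y* = (9/7)·7 = 9.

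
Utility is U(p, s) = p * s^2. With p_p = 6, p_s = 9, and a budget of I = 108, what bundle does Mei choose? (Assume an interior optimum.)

MU_p = s^2 and MU_s = 2·p·s.
MRS = MU_p/MU_s = (1/2)·s/p.
Tangency: set MRS = p_p/p_s = 6/9 = 2/3.
So (1/2)·s/p = 2/3, i.e. s = (4/3)·p.
Substitute into the budget 6·p + 9·s = 108: 18·p = 108, so p* = 6.
Then s* = (4/3)·6 = 8.

p* = 6, s* = 8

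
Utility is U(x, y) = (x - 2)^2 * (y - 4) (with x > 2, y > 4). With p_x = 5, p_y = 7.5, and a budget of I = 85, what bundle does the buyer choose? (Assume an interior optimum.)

MU_x = 2·(x−2)·(y−4), MU_y = (x−2)^2.
MRS = (2/1)·(y−4)/(x−2).
Tangency: set MRS = p_x/p_y = 5/7.5 = 2/3.
So (2/1)·(y − 4)/(x − 2) = 2/3, i.e. (y − 4) = (1/3)·(x − 2).
Rewrite the budget in excess-of-subsistence terms: 5·(x − 2) + 7.5·(y − 4) = 85 − 5·2 − 7.5·4 = 45.
Substituting, 7.5·(x − 2) = 45, so x − 2 = 6 and x* = 8.
Then y − 4 = (1/3)·6 = 2, so y* = 6.

x* = 8, y* = 6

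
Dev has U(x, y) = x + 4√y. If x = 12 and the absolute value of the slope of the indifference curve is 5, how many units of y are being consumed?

y = 100

MU_x = 1, MU_y = 4/(2√y).
MRS = 1 ÷ (4/(2√y)).
MRS depends only on y: 0.5·√y = 5 ⇒ √y = 5/0.5 = 10 ⇒ y = 100.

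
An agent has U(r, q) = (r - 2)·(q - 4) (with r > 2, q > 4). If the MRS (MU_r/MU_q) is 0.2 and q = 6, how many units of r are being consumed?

MU_r = (q−4), MU_q = (r−2).
MRS = (q−4)/(r−2).
Substitute q = 6: MRS = 2/(r − 2). Setting this equal to 0.2 gives r − 2 = 2/0.2 = 10, so r = 12.

r = 12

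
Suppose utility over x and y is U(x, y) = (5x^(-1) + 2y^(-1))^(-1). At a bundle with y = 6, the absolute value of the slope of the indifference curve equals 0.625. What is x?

For CES with ρ = -1, MRS = (5/2)·(y/x)^2.
Setting (5/2)·(6/x)^2 = 0.625 gives (6/x)^2 = 0.25, so 6/x = 0.5 and x = 12.

x = 12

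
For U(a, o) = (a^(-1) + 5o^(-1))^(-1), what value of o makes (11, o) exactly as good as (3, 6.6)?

o = 5

U depends on (a, o) only through S = a^(-1) + 5o^(-1), so equal utility means equal S. At (3, 6.6): S = 12/11.
With a = 11: 11^(-1) = 1/11, so 5o^(-1) = 12/11 − 1/11 = 1, i.e. o^(-1) = 0.2.
Hence o = 1/0.2 = 5.
Check: U(11, 5) = 0.9167.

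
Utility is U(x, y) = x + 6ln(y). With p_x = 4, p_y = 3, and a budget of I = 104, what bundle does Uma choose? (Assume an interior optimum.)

x* = 20, y* = 8

MU_x = 1, MU_y = 6/y.
MRS = 1 ÷ (6/y).
Tangency: set MRS = p_x/p_y = 4/3.
MRS depends only on y: (1/6)·y = 4/3 ⇒ y* = (4/3)/(1/6) = 8.
From the budget, 4·x = 104 − 3·8 = 80, so x* = 20.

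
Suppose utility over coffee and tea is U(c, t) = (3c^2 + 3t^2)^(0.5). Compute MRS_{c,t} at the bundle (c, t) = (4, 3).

For CES with ρ = 2, MRS = (t/c)^(-1).
At (4, 3): MRS = 4/3.
So at (4, 3) the consumer would give up 4/3 units of t for one more unit of c.

MRS = 4/3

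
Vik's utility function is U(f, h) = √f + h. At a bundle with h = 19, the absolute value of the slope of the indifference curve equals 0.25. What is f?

f = 4

MU_f = 1/(2√f), MU_h = 1.
MRS = 1/(2√f) ÷ 1.
MRS depends only on f: 0.5/√f = 0.25 ⇒ √f = 0.5/0.25 = 2 ⇒ f = 4.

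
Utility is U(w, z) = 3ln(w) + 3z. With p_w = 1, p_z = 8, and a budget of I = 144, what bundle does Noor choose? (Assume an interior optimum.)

w* = 8, z* = 17

MU_w = 3/w, MU_z = 3.
MRS = 3/w ÷ 3.
Tangency: set MRS = p_w/p_z = 1/8 = 0.125.
MRS depends only on w: 1/w = 0.125 ⇒ w* = 1/0.125 = 8.
From the budget, 8·z = 144 − 1·8 = 136, so z* = 17.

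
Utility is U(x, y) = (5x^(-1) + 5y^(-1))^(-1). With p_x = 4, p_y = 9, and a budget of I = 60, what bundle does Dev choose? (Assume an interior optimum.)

x* = 6, y* = 4

For CES with ρ = -1, MRS = (y/x)^2.
Tangency: set MRS = p_x/p_y = 4/9.
So (y/x)^2 = 4/9; taking the square root, y/x = 2/3, i.e. y = (2/3)·x.
Substitute into the budget 4·x + 9·y = 60: 10·x = 60, so x* = 6 and y* = (2/3)·6 = 4.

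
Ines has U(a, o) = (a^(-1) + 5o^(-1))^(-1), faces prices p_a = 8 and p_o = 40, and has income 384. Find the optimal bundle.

a* = 8, o* = 8

For CES with ρ = -1, MRS = (1/5)·(o/a)^2.
Tangency: set MRS = p_a/p_o = 8/40 = 0.2.
So (o/a)^2 = 1; taking the square root, o/a = 1, i.e. o = a.
Substitute into the budget 8·a + 40·o = 384: 48·a = 384, so a* = 8 and o* = 8.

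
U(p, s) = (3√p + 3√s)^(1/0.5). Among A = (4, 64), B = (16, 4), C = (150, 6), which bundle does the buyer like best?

Bundle C

Evaluate utility at each bundle:
U(A) = 900.000.
U(B) = 324.000.
U(C) = 1944.000.
Highest utility is C, so C ≻ A ≻ B.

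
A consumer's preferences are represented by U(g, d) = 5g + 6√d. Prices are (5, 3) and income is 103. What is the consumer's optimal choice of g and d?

g* = 20, d* = 1

MU_g = 5, MU_d = 6/(2√d).
MRS = 5 ÷ (6/(2√d)).
Tangency: set MRS = p_g/p_d = 5/3.
MRS depends only on d: (5/3)·√d = 5/3 ⇒ √d = (5/3)/(5/3) = 1 ⇒ d* = 1.
From the budget, 5·g = 103 − 3·1 = 100, so g* = 20.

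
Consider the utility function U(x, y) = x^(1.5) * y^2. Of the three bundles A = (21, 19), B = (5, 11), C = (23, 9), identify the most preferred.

Bundle A

Evaluate utility at each bundle:
U(A) = 34740.506.
U(B) = 1352.821.
U(C) = 8934.634.
Highest utility is A, so A ≻ C ≻ B.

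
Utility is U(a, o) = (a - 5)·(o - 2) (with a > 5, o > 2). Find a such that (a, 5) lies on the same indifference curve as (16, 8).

a = 27

U(16, 8) = 66.
Set U(a, 5) = 66 and solve.
With o = 5: (5 − 2) = 3, so (a − 5) = 66/3 = 22.
So a = 5 + 22 = 27.
Check: U(27, 5) = 66.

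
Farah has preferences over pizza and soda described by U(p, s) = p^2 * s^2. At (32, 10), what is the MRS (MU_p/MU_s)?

MU_p = 2·p·s^2 and MU_s = 2·p^2·s.
MRS = MU_p/MU_s = s/p.
At (32, 10): MRS = 5/16.
That is, one extra unit of p is worth 5/16 units of s at the margin.

MRS = 5/16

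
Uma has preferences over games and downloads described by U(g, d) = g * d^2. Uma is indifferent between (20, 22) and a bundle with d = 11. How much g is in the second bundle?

g = 80

U(20, 22) = 9680.
Set U(g, 11) = 9680 and solve.
With d = 11: 11^2 = 121, so g = 9680/121 = 80.
Check: U(80, 11) = 9680.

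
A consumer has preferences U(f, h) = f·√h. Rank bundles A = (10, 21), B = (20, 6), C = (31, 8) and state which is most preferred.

Evaluate utility at each bundle:
U(A) = 45.826.
U(B) = 48.990.
U(C) = 87.681.
Highest utility is C, so C ≻ B ≻ A.

Bundle C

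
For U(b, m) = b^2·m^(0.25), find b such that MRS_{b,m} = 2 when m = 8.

b = 32

MU_b = 2·b·m^(0.25) and MU_m = 0.25·b^2·m^(-0.75).
MRS = MU_b/MU_m = (8)·m/b.
Substitute m = 8: MRS = 64/b. Setting 64/b = 2 gives b = 64/2 = 32.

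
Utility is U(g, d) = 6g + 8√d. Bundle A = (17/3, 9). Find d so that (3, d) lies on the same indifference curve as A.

U(17/3, 9) = 58.
Set U(3, d) = 58 and solve.
With g = 3: 8√d = 58 − 6·3 = 40, so √d = 5 and d = 25.
Check: U(3, 25) = 58.

d = 25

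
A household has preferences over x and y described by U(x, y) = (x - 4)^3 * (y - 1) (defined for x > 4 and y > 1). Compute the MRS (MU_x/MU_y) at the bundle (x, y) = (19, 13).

MU_x = 3·(x−4)^2·(y−1), MU_y = (x−4)^3.
MRS = (3/1)·(y−1)/(x−4).
At (19, 13): MRS = 2.4.
So at (19, 13) the consumer would give up 2.4 units of y for one more unit of x.

MRS = 2.4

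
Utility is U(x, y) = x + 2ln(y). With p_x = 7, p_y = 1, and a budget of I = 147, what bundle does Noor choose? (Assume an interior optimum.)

x* = 19, y* = 14

MU_x = 1, MU_y = 2/y.
MRS = 1 ÷ (2/y).
Tangency: set MRS = p_x/p_y = 7/1 = 7.
MRS depends only on y: 0.5·y = 7 ⇒ y* = 7/0.5 = 14.
From the budget, 7·x = 147 − 1·14 = 133, so x* = 19.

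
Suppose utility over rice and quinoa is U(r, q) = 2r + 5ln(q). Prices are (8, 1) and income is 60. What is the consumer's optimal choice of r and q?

r* = 5, q* = 20

MU_r = 2, MU_q = 5/q.
MRS = 2 ÷ (5/q).
Tangency: set MRS = p_r/p_q = 8/1 = 8.
MRS depends only on q: 0.4·q = 8 ⇒ q* = 8/0.4 = 20.
From the budget, 8·r = 60 − 1·20 = 40, so r* = 5.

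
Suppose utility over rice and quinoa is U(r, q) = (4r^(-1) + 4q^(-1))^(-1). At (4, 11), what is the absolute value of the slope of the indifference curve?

For CES with ρ = -1, MRS = (q/r)^2.
At (4, 11): MRS = 121/16.
That is, one extra unit of r is worth 121/16 units of q at the margin.

MRS = 121/16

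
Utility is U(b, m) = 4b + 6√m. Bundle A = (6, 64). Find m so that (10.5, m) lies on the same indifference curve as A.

U(6, 64) = 72.
Set U(10.5, m) = 72 and solve.
With b = 10.5: 6√m = 72 − 4·10.5 = 30, so √m = 5 and m = 25.
Check: U(10.5, 25) = 72.

m = 25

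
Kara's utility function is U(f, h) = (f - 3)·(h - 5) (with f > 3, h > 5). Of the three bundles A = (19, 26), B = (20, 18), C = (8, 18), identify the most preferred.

Evaluate utility at each bundle:
U(A) = 336.
U(B) = 221.
U(C) = 65.
Highest utility is A, so A ≻ B ≻ C.

Bundle A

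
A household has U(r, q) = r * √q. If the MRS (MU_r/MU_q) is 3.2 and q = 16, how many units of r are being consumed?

MU_r = √q and MU_q = 0.5·r·q^(-0.5).
MRS = MU_r/MU_q = (2)·q/r.
Substitute q = 16: MRS = 32/r. Setting 32/r = 3.2 gives r = 32/3.2 = 10.

r = 10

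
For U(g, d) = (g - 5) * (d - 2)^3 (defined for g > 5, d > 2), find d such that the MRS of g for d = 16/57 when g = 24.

MU_g = (d−2)^3, MU_d = 3·(g−5)·(d−2)^2.
MRS = (1/3)·(d−2)/(g−5).
Substitute g = 24: MRS = (d − 2)/57. Setting this equal to 16/57 gives d − 2 = (16/57)·57 = 16, so d = 18.

d = 18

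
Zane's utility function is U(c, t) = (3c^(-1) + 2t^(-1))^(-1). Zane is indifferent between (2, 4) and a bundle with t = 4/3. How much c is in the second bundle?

c = 6

U depends on (c, t) only through S = 3c^(-1) + 2t^(-1), so equal utility means equal S. At (2, 4): S = 2.
With t = 4/3: 2·(4/3)^(-1) = 1.5, so 3c^(-1) = 2 − 1.5 = 0.5, i.e. c^(-1) = 1/6.
Hence c = 1/(1/6) = 6.
Check: U(6, 4/3) = 0.5.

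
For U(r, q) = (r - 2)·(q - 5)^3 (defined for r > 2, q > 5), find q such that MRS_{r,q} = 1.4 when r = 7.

q = 26

MU_r = (q−5)^3, MU_q = 3·(r−2)·(q−5)^2.
MRS = (1/3)·(q−5)/(r−2).
Substitute r = 7: MRS = (q − 5)/15. Setting this equal to 1.4 gives q − 5 = 1.4·15 = 21, so q = 26.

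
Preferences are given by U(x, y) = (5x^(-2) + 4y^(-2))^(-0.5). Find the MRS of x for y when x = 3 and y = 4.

MRS = 80/27

For CES with ρ = -2, MRS = (5/4)·(y/x)^3.
At (3, 4): MRS = 80/27.
The indifference curve has slope −80/27 at this bundle.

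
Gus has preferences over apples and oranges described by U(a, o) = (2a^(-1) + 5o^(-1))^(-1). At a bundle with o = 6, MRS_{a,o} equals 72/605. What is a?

For CES with ρ = -1, MRS = (2/5)·(o/a)^2.
Setting (2/5)·(6/a)^2 = 72/605 gives (6/a)^2 = 36/121, so 6/a = 6/11 and a = 11.

a = 11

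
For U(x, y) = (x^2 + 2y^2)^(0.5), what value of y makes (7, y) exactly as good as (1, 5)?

U depends on (x, y) only through S = x^2 + 2y^2, so equal utility means equal S. At (1, 5): S = 51.
With x = 7: 7^2 = 49, so 2y^2 = 51 − 49 = 2, i.e. y^2 = 1.
Hence y = √1 = 1.
Check: U(7, 1) = 7.1414.

y = 1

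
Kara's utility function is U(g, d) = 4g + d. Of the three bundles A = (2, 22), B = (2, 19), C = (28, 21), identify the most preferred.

Bundle C

Evaluate utility at each bundle:
U(A) = 30.
U(B) = 27.
U(C) = 133.
Highest utility is C, so C ≻ A ≻ B.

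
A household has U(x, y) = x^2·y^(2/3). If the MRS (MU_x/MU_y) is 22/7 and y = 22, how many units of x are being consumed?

x = 21

MU_x = 2·x·y^(2/3) and MU_y = 2/3·x^2·y^(-1/3).
MRS = MU_x/MU_y = (3)·y/x.
Substitute y = 22: MRS = 66/x. Setting 66/x = 22/7 gives x = 66/(22/7) = 21.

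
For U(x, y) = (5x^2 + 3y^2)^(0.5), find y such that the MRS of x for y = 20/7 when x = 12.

y = 7

For CES with ρ = 2, MRS = (5/3)·(y/x)^(-1).
Setting (5/3)·(y/12)^(-1) = 20/7 gives (y/12)^(-1) = 12/7, so y/12 = 7/12 and y = 7.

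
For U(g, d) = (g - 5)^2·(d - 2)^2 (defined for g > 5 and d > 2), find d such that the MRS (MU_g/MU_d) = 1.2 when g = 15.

MU_g = 2·(g−5)·(d−2)^2, MU_d = 2·(g−5)^2·(d−2).
MRS = (d−2)/(g−5).
Substitute g = 15: MRS = (d − 2)/10. Setting this equal to 1.2 gives d − 2 = 1.2·10 = 12, so d = 14.

d = 14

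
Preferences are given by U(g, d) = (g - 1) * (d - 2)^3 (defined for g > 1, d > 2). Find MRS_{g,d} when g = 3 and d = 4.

MU_g = (d−2)^3, MU_d = 3·(g−1)·(d−2)^2.
MRS = (1/3)·(d−2)/(g−1).
At (3, 4): MRS = 1/3.
The indifference curve has slope −1/3 at this bundle.

MRS = 1/3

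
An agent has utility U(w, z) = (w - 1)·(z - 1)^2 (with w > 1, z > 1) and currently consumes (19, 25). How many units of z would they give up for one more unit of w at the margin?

MRS = 2/3

MU_w = (z−1)^2, MU_z = 2·(w−1)·(z−1).
MRS = (1/2)·(z−1)/(w−1).
At (19, 25): MRS = 2/3.
That is, one extra unit of w is worth 2/3 units of z at the margin.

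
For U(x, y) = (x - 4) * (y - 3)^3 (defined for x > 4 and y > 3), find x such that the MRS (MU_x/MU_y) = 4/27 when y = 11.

x = 22

MU_x = (y−3)^3, MU_y = 3·(x−4)·(y−3)^2.
MRS = (1/3)·(y−3)/(x−4).
Substitute y = 11: MRS = (8/3)/(x − 4). Setting this equal to 4/27 gives x − 4 = (8/3)/(4/27) = 18, so x = 22.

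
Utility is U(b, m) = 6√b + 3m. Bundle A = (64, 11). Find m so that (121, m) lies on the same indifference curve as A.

m = 5

U(64, 11) = 81.
Set U(121, m) = 81 and solve.
With b = 121: √121 = 11, so 3m = 81 − 6·11 = 15 and m = 5.
Check: U(121, 5) = 81.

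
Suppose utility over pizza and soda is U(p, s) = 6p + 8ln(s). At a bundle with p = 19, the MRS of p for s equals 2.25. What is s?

MU_p = 6, MU_s = 8/s.
MRS = 6 ÷ (8/s).
MRS depends only on s: 0.75·s = 2.25 ⇒ s = 2.25/0.75 = 3.

s = 3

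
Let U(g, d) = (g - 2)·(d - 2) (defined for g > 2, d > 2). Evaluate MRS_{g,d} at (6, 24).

MRS = 5.5

MU_g = (d−2), MU_d = (g−2).
MRS = (d−2)/(g−2).
At (6, 24): MRS = 5.5.
That is, one extra unit of g is worth 5.5 units of d at the margin.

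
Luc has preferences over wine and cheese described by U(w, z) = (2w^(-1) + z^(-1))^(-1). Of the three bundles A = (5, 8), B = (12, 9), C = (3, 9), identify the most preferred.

Evaluate utility at each bundle:
U(A) = 1.905.
U(B) = 3.600.
U(C) = 1.286.
Highest utility is B, so B ≻ A ≻ C.

Bundle B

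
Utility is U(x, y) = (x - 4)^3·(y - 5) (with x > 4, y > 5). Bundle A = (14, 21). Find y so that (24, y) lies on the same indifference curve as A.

U(14, 21) = 16000.
Set U(24, y) = 16000 and solve.
With x = 24: (24 − 4)^3 = 8000, so (y − 5) = 16000/8000 = 2.
So y = 5 + 2 = 7.
Check: U(24, 7) = 16000.

y = 7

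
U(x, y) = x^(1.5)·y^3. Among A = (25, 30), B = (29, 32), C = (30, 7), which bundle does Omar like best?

Evaluate utility at each bundle:
U(A) = 3375000.000.
U(B) = 5117371.332.
U(C) = 56360.651.
Highest utility is B, so B ≻ A ≻ C.

Bundle B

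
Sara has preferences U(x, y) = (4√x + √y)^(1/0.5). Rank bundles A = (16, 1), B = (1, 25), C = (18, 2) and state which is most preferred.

Evaluate utility at each bundle:
U(A) = 289.000.
U(B) = 81.000.
U(C) = 338.000.
Highest utility is C, so C ≻ A ≻ B.

Bundle C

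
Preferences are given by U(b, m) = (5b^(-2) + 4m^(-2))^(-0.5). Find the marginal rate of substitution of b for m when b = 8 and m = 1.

MRS = 5/2048

For CES with ρ = -2, MRS = (5/4)·(m/b)^3.
At (8, 1): MRS = 5/2048.
That is, one extra unit of b is worth 5/2048 units of m at the margin.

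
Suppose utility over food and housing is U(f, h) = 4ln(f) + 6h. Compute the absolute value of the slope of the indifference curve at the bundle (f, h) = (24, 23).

MRS = 1/36

MU_f = 4/f, MU_h = 6.
MRS = 4/f ÷ 6.
At (24, 23): MRS = 1/36.
So at (24, 23) the consumer would give up 1/36 units of h for one more unit of f.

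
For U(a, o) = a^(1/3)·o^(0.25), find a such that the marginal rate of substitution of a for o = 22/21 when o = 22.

a = 28

MU_a = 1/3·a^(-2/3)·o^(0.25) and MU_o = 0.25·a^(1/3)·o^(-0.75).
MRS = MU_a/MU_o = (4/3)·o/a.
Substitute o = 22: MRS = (88/3)/a. Setting (88/3)/a = 22/21 gives a = (88/3)/(22/21) = 28.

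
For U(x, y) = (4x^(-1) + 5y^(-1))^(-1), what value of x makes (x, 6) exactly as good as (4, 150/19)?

x = 5

U depends on (x, y) only through S = 4x^(-1) + 5y^(-1), so equal utility means equal S. At (4, 150/19): S = 49/30.
With y = 6: 5·6^(-1) = 5/6, so 4x^(-1) = 49/30 − 5/6 = 0.8, i.e. x^(-1) = 0.2.
Hence x = 1/0.2 = 5.
Check: U(5, 6) = 0.6122.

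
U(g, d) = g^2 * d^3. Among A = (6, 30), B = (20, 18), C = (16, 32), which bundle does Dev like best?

Evaluate utility at each bundle:
U(A) = 972000.
U(B) = 2332800.
U(C) = 8388608.
Highest utility is C, so C ≻ B ≻ A.

Bundle C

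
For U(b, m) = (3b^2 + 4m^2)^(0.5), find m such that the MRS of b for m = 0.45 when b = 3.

For CES with ρ = 2, MRS = (3/4)·(m/b)^(-1).
Setting (3/4)·(m/3)^(-1) = 0.45 gives (m/3)^(-1) = 0.6, so m/3 = 5/3 and m = 5.

m = 5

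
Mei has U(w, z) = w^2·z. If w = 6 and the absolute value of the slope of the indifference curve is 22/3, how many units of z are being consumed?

MU_w = 2·w·z and MU_z = w^2.
MRS = MU_w/MU_z = (2/1)·z/w.
Substitute w = 6: MRS = z/3. Setting z/3 = 22/3 gives z = (22/3)·3 = 22.

z = 22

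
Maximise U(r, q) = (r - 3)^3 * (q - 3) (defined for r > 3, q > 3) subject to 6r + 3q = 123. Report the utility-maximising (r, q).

r* = 15, q* = 11

MU_r = 3·(r−3)^2·(q−3), MU_q = (r−3)^3.
MRS = (3/1)·(q−3)/(r−3).
Tangency: set MRS = p_r/p_q = 6/3 = 2.
So (3/1)·(q − 3)/(r − 3) = 2, i.e. (q − 3) = (2/3)·(r − 3).
Rewrite the budget in excess-of-subsistence terms: 6·(r − 3) + 3·(q − 3) = 123 − 6·3 − 3·3 = 96.
Substituting, 8·(r − 3) = 96, so r − 3 = 12 and r* = 15.
Then q − 3 = (2/3)·12 = 8, so q* = 11.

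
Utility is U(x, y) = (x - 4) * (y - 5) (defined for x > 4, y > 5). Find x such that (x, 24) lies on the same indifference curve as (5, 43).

U(5, 43) = 38.
Set U(x, 24) = 38 and solve.
With y = 24: (24 − 5) = 19, so (x − 4) = 38/19 = 2.
So x = 4 + 2 = 6.
Check: U(6, 24) = 38.

x = 6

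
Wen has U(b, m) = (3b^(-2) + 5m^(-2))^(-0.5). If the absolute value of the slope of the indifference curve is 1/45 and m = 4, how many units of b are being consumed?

b = 12

For CES with ρ = -2, MRS = (3/5)·(m/b)^3.
Setting (3/5)·(4/b)^3 = 1/45 gives (4/b)^3 = 1/27, so 4/b = 1/3 and b = 12.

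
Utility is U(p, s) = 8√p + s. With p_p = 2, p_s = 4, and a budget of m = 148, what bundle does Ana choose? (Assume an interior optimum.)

p* = 64, s* = 5

MU_p = 8/(2√p), MU_s = 1.
MRS = 8/(2√p) ÷ 1.
Tangency: set MRS = p_p/p_s = 2/4 = 0.5.
MRS depends only on p: 4/√p = 0.5 ⇒ √p = 4/0.5 = 8 ⇒ p* = 64.
From the budget, 4·s = 148 − 2·64 = 20, so s* = 5.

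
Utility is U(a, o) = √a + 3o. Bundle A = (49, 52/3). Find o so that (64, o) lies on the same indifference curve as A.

o = 17

U(49, 52/3) = 59.
Set U(64, o) = 59 and solve.
With a = 64: √64 = 8, so 3o = 59 − 8 = 51 and o = 17.
Check: U(64, 17) = 59.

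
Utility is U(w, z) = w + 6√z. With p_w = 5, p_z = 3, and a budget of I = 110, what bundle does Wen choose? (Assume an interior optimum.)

w* = 7, z* = 25

MU_w = 1, MU_z = 6/(2√z).
MRS = 1 ÷ (6/(2√z)).
Tangency: set MRS = p_w/p_z = 5/3.
MRS depends only on z: (1/3)·√z = 5/3 ⇒ √z = (5/3)/(1/3) = 5 ⇒ z* = 25.
From the budget, 5·w = 110 − 3·25 = 35, so w* = 7.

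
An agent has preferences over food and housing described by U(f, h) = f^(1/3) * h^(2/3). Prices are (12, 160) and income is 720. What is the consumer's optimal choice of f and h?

MU_f = 1/3·f^(-2/3)·h^(2/3) and MU_h = 2/3·f^(1/3)·h^(-1/3).
MRS = MU_f/MU_h = (0.5)·h/f.
Tangency: set MRS = p_f/p_h = 12/160 = 3/40.
So (0.5)·h/f = 3/40, i.e. h = 0.15·f.
Substitute into the budget 12·f + 160·h = 720: 36·f = 720, so f* = 20.
Then h* = 0.15·20 = 3.

f* = 20, h* = 3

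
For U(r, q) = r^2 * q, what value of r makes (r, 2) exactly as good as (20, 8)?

U(20, 8) = 3200.
Set U(r, 2) = 3200 and solve.
With q = 2: r^2 = 3200/2 = 1600; taking the square root, r = 40.
Check: U(40, 2) = 3200.

r = 40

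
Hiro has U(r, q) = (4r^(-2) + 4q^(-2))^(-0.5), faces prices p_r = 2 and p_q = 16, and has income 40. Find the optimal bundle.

r* = 4, q* = 2

For CES with ρ = -2, MRS = (q/r)^3.
Tangency: set MRS = p_r/p_q = 2/16 = 0.125.
So (q/r)^3 = 0.125; taking the cube root, q/r = 0.5, i.e. q = 0.5·r.
Substitute into the budget 2·r + 16·q = 40: 10·r = 40, so r* = 4 and q* = 0.5·4 = 2.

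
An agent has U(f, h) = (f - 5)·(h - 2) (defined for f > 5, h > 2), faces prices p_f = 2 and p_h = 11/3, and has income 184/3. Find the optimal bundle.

f* = 16, h* = 8

MU_f = (h−2), MU_h = (f−5).
MRS = (h−2)/(f−5).
Tangency: set MRS = p_f/p_h = 2/(11/3) = 6/11.
So (h − 2)/(f − 5) = 6/11, i.e. (h − 2) = (6/11)·(f − 5).
Rewrite the budget in excess-of-subsistence terms: 2·(f − 5) + (11/3)·(h − 2) = 184/3 − 2·5 − (11/3)·2 = 44.
Substituting, 4·(f − 5) = 44, so f − 5 = 11 and f* = 16.
Then h − 2 = (6/11)·11 = 6, so h* = 8.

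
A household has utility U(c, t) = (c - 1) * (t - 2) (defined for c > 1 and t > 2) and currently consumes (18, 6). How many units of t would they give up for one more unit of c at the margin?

MU_c = (t−2), MU_t = (c−1).
MRS = (t−2)/(c−1).
At (18, 6): MRS = 4/17.
That is, one extra unit of c is worth 4/17 units of t at the margin.

MRS = 4/17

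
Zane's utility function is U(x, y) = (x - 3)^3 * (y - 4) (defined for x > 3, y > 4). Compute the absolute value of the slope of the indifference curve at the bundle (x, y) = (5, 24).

MU_x = 3·(x−3)^2·(y−4), MU_y = (x−3)^3.
MRS = (3/1)·(y−4)/(x−3).
At (5, 24): MRS = 30.
The indifference curve has slope −30 at this bundle.

MRS = 30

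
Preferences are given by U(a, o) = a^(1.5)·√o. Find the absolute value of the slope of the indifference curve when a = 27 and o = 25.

MRS = 25/9

MU_a = 1.5·√a·√o and MU_o = 0.5·a^(1.5)·o^(-0.5).
MRS = MU_a/MU_o = (3)·o/a.
At (27, 25): MRS = 25/9.
That is, one extra unit of a is worth 25/9 units of o at the margin.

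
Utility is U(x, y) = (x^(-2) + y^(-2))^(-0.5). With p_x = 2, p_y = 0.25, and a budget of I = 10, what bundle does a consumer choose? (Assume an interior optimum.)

For CES with ρ = -2, MRS = (y/x)^3.
Tangency: set MRS = p_x/p_y = 2/0.25 = 8.
So (y/x)^3 = 8; taking the cube root, y/x = 2, i.e. y = 2·x.
Substitute into the budget 2·x + 0.25·y = 10: 2.5·x = 10, so x* = 4 and y* = 2·4 = 8.

x* = 4, y* = 8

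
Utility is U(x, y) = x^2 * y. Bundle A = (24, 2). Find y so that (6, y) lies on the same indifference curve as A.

U(24, 2) = 1152.
Set U(6, y) = 1152 and solve.
With x = 6: 6^2 = 36, so y = 1152/36 = 32.
Check: U(6, 32) = 1152.

y = 32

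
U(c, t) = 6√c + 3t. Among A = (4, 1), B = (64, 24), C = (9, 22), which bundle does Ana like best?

Evaluate utility at each bundle:
U(A) = 15.000.
U(B) = 120.000.
U(C) = 84.000.
Highest utility is B, so B ≻ C ≻ A.

Bundle B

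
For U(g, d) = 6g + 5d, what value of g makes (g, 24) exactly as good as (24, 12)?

U(24, 12) = 204.
Set U(g, 24) = 204 and solve.
6g + 5·24 = 204 ⇒ 6g = 84 ⇒ g = 14.
Check: U(14, 24) = 204.

g = 14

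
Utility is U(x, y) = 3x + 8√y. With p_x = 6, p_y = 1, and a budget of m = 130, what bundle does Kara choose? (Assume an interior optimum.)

x* = 11, y* = 64

MU_x = 3, MU_y = 8/(2√y).
MRS = 3 ÷ (8/(2√y)).
Tangency: set MRS = p_x/p_y = 6/1 = 6.
MRS depends only on y: 0.75·√y = 6 ⇒ √y = 6/0.75 = 8 ⇒ y* = 64.
From the budget, 6·x = 130 − 1·64 = 66, so x* = 11.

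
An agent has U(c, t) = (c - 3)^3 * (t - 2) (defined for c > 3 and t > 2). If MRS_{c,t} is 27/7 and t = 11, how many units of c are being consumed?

c = 10

MU_c = 3·(c−3)^2·(t−2), MU_t = (c−3)^3.
MRS = (3/1)·(t−2)/(c−3).
Substitute t = 11: MRS = 27/(c − 3). Setting this equal to 27/7 gives c − 3 = 27/(27/7) = 7, so c = 10.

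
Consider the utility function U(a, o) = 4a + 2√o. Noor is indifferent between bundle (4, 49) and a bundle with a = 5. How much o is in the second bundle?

o = 25

U(4, 49) = 30.
Set U(5, o) = 30 and solve.
With a = 5: 2√o = 30 − 4·5 = 10, so √o = 5 and o = 25.
Check: U(5, 25) = 30.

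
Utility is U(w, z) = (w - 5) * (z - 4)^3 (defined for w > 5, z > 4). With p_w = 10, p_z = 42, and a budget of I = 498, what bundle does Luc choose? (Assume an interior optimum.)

w* = 12, z* = 9

MU_w = (z−4)^3, MU_z = 3·(w−5)·(z−4)^2.
MRS = (1/3)·(z−4)/(w−5).
Tangency: set MRS = p_w/p_z = 10/42 = 5/21.
So (1/3)·(z − 4)/(w − 5) = 5/21, i.e. (z − 4) = (5/7)·(w − 5).
Rewrite the budget in excess-of-subsistence terms: 10·(w − 5) + 42·(z − 4) = 498 − 10·5 − 42·4 = 280.
Substituting, 40·(w − 5) = 280, so w − 5 = 7 and w* = 12.
Then z − 4 = (5/7)·7 = 5, so z* = 9.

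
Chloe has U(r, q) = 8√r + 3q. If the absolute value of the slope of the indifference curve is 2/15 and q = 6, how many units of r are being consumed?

r = 100

MU_r = 8/(2√r), MU_q = 3.
MRS = 8/(2√r) ÷ 3.
MRS depends only on r: (4/3)/√r = 2/15 ⇒ √r = (4/3)/(2/15) = 10 ⇒ r = 100.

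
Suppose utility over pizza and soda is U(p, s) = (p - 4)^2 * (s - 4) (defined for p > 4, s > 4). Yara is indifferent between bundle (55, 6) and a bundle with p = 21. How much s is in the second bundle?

s = 22

U(55, 6) = 5202.
Set U(21, s) = 5202 and solve.
With p = 21: (21 − 4)^2 = 289, so (s − 4) = 5202/289 = 18.
So s = 4 + 18 = 22.
Check: U(21, 22) = 5202.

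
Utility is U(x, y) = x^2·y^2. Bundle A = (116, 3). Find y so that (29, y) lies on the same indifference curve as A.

y = 12

U(116, 3) = 121104.
Set U(29, y) = 121104 and solve.
With x = 29: 29^2 = 841, so y^2 = 121104/841 = 144; taking the square root, y = 12.
Check: U(29, 12) = 121104.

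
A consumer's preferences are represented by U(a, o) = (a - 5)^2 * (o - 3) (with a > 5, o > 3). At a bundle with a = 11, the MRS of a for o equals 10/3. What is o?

o = 13

MU_a = 2·(a−5)·(o−3), MU_o = (a−5)^2.
MRS = (2/1)·(o−3)/(a−5).
Substitute a = 11: MRS = (o − 3)/3. Setting this equal to 10/3 gives o − 3 = (10/3)·3 = 10, so o = 13.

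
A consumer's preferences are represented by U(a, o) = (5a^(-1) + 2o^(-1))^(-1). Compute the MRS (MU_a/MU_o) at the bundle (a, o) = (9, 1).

MRS = 5/162

For CES with ρ = -1, MRS = (5/2)·(o/a)^2.
At (9, 1): MRS = 5/162.
The indifference curve has slope −5/162 at this bundle.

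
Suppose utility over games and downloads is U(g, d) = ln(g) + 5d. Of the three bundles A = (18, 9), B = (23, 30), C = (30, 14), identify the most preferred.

Evaluate utility at each bundle:
U(A) = 47.890.
U(B) = 153.135.
U(C) = 73.401.
Highest utility is B, so B ≻ C ≻ A.

Bundle B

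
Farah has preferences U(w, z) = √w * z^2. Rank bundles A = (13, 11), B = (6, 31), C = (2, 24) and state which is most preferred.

Bundle B

Evaluate utility at each bundle:
U(A) = 436.272.
U(B) = 2353.960.
U(C) = 814.587.
Highest utility is B, so B ≻ C ≻ A.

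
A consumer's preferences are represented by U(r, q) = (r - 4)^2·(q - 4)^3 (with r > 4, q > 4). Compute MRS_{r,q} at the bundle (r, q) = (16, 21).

MU_r = 2·(r−4)·(q−4)^3, MU_q = 3·(r−4)^2·(q−4)^2.
MRS = (2/3)·(q−4)/(r−4).
At (16, 21): MRS = 17/18.
So at (16, 21) the consumer would give up 17/18 units of q for one more unit of r.

MRS = 17/18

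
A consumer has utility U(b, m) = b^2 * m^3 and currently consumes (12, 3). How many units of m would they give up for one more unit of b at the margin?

MRS = 1/6

MU_b = 2·b·m^3 and MU_m = 3·b^2·m^2.
MRS = MU_b/MU_m = (2/3)·m/b.
At (12, 3): MRS = 1/6.
So at (12, 3) the consumer would give up 1/6 units of m for one more unit of b.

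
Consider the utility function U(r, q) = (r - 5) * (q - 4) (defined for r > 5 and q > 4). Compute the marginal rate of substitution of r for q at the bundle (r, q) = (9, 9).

MRS = 1.25

MU_r = (q−4), MU_q = (r−5).
MRS = (q−4)/(r−5).
At (9, 9): MRS = 1.25.
That is, one extra unit of r is worth 1.25 units of q at the margin.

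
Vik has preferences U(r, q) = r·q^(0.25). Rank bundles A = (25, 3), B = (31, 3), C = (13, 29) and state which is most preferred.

Evaluate utility at each bundle:
U(A) = 32.902.
U(B) = 40.798.
U(C) = 30.168.
Highest utility is B, so B ≻ A ≻ C.

Bundle B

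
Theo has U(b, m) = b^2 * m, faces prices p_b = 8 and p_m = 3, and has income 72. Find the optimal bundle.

MU_b = 2·b·m and MU_m = b^2.
MRS = MU_b/MU_m = (2/1)·m/b.
Tangency: set MRS = p_b/p_m = 8/3.
So (2/1)·m/b = 8/3, i.e. m = (4/3)·b.
Substitute into the budget 8·b + 3·m = 72: 12·b = 72, so b* = 6.
Then m* = (4/3)·6 = 8.

b* = 6, m* = 8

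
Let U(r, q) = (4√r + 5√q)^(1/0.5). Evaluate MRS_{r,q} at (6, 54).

For CES with ρ = 0.5, MRS = (4/5)·√(q/r).
At (6, 54): MRS = 2.4.
That is, one extra unit of r is worth 2.4 units of q at the margin.

MRS = 2.4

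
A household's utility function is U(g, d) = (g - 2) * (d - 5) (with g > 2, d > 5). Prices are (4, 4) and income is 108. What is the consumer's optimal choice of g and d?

MU_g = (d−5), MU_d = (g−2).
MRS = (d−5)/(g−2).
Tangency: set MRS = p_g/p_d = 4/4 = 1.
So (d − 5)/(g − 2) = 1, i.e. (d − 5) = (g − 2).
Rewrite the budget in excess-of-subsistence terms: 4·(g − 2) + 4·(d − 5) = 108 − 4·2 − 4·5 = 80.
Substituting, 8·(g − 2) = 80, so g − 2 = 10 and g* = 12.
Then d − 5 = 10, so d* = 15.

g* = 12, d* = 15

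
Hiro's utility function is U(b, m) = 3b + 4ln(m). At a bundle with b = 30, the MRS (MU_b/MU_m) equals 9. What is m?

m = 12

MU_b = 3, MU_m = 4/m.
MRS = 3 ÷ (4/m).
MRS depends only on m: 0.75·m = 9 ⇒ m = 9/0.75 = 12.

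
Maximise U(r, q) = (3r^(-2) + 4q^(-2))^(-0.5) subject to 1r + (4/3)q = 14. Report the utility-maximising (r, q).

For CES with ρ = -2, MRS = (3/4)·(q/r)^3.
Tangency: set MRS = p_r/p_q = 1/(4/3) = 0.75.
So (q/r)^3 = 1; taking the cube root, q/r = 1, i.e. q = r.
Substitute into the budget 1·r + (4/3)·q = 14: (7/3)·r = 14, so r* = 6 and q* = 6.

r* = 6, q* = 6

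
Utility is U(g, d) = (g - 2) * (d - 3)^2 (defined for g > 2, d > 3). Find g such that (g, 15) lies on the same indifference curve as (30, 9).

g = 9

U(30, 9) = 1008.
Set U(g, 15) = 1008 and solve.
With d = 15: (15 − 3)^2 = 144, so (g − 2) = 1008/144 = 7.
So g = 2 + 7 = 9.
Check: U(9, 15) = 1008.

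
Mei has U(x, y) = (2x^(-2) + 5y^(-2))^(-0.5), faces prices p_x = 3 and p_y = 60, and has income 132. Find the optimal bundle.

For CES with ρ = -2, MRS = (2/5)·(y/x)^3.
Tangency: set MRS = p_x/p_y = 3/60 = 0.05.
So (y/x)^3 = 0.125; taking the cube root, y/x = 0.5, i.e. y = 0.5·x.
Substitute into the budget 3·x + 60·y = 132: 33·x = 132, so x* = 4 and y* = 0.5·4 = 2.

x* = 4, y* = 2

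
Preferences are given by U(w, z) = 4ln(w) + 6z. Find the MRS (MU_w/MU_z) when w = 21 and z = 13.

MRS = 2/63

MU_w = 4/w, MU_z = 6.
MRS = 4/w ÷ 6.
At (21, 13): MRS = 2/63.
That is, one extra unit of w is worth 2/63 units of z at the margin.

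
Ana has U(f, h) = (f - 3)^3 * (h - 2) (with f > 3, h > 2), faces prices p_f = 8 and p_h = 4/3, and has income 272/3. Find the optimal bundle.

MU_f = 3·(f−3)^2·(h−2), MU_h = (f−3)^3.
MRS = (3/1)·(h−2)/(f−3).
Tangency: set MRS = p_f/p_h = 8/(4/3) = 6.
So (3/1)·(h − 2)/(f − 3) = 6, i.e. (h − 2) = 2·(f − 3).
Rewrite the budget in excess-of-subsistence terms: 8·(f − 3) + (4/3)·(h − 2) = 272/3 − 8·3 − (4/3)·2 = 64.
Substituting, (32/3)·(f − 3) = 64, so f − 3 = 6 and f* = 9.
Then h − 2 = 2·6 = 12, so h* = 14.

f* = 9, h* = 14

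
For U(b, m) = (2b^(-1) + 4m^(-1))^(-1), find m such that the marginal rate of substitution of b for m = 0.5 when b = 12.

m = 12

For CES with ρ = -1, MRS = (2/4)·(m/b)^2.
Setting (2/4)·(m/12)^2 = 0.5 gives (m/12)^2 = 1, so m/12 = 1 and m = 12.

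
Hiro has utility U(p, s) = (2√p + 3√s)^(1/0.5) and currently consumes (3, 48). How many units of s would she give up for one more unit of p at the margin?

For CES with ρ = 0.5, MRS = (2/3)·√(s/p).
At (3, 48): MRS = 8/3.
The indifference curve has slope −8/3 at this bundle.

MRS = 8/3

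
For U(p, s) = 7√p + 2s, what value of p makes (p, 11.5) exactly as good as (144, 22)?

p = 225

U(144, 22) = 128.
Set U(p, 11.5) = 128 and solve.
With s = 11.5: 7√p = 128 − 2·11.5 = 105, so √p = 15 and p = 225.
Check: U(225, 11.5) = 128.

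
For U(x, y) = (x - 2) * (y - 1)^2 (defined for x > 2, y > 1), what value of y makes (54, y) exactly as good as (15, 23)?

U(15, 23) = 6292.
Set U(54, y) = 6292 and solve.
With x = 54: (54 − 2) = 52, so (y − 1)^2 = 6292/52 = 121.
Taking the square root (with y > 1): y − 1 = 11, so y = 12.
Check: U(54, 12) = 6292.

y = 12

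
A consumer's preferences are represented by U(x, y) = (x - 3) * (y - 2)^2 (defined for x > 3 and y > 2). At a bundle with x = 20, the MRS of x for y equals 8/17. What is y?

y = 18

MU_x = (y−2)^2, MU_y = 2·(x−3)·(y−2).
MRS = (1/2)·(y−2)/(x−3).
Substitute x = 20: MRS = (y − 2)/34. Setting this equal to 8/17 gives y − 2 = (8/17)·34 = 16, so y = 18.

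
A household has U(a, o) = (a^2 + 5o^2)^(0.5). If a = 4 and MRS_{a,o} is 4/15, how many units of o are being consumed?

o = 3

For CES with ρ = 2, MRS = (1/5)·(o/a)^(-1).
Setting (1/5)·(o/4)^(-1) = 4/15 gives (o/4)^(-1) = 4/3, so o/4 = 0.75 and o = 3.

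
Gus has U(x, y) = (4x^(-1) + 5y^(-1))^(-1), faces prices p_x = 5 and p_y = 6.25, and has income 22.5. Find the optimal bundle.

For CES with ρ = -1, MRS = (4/5)·(y/x)^2.
Tangency: set MRS = p_x/p_y = 5/6.25 = 0.8.
So (y/x)^2 = 1; taking the square root, y/x = 1, i.e. y = x.
Substitute into the budget 5·x + 6.25·y = 22.5: 11.25·x = 22.5, so x* = 2 and y* = 2.

x* = 2, y* = 2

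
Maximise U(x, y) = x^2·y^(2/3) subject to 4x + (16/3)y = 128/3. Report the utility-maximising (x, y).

MU_x = 2·x·y^(2/3) and MU_y = 2/3·x^2·y^(-1/3).
MRS = MU_x/MU_y = (3)·y/x.
Tangency: set MRS = p_x/p_y = 4/(16/3) = 0.75.
So (3)·y/x = 0.75, i.e. y = 0.25·x.
Substitute into the budget 4·x + (16/3)·y = 128/3: (16/3)·x = 128/3, so x* = 8.
Then y* = 0.25·8 = 2.

x* = 8, y* = 2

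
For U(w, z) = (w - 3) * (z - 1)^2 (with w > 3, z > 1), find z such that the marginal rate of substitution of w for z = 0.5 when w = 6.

z = 4

MU_w = (z−1)^2, MU_z = 2·(w−3)·(z−1).
MRS = (1/2)·(z−1)/(w−3).
Substitute w = 6: MRS = (z − 1)/6. Setting this equal to 0.5 gives z − 1 = 0.5·6 = 3, so z = 4.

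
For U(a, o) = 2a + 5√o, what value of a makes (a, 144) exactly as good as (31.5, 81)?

U(31.5, 81) = 108.
Set U(a, 144) = 108 and solve.
With o = 144: √144 = 12, so 2a = 108 − 5·12 = 48 and a = 24.
Check: U(24, 144) = 108.

a = 24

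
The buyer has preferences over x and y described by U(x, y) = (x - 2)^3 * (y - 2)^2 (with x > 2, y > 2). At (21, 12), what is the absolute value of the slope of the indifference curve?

MU_x = 3·(x−2)^2·(y−2)^2, MU_y = 2·(x−2)^3·(y−2).
MRS = (3/2)·(y−2)/(x−2).
At (21, 12): MRS = 15/19.
So at (21, 12) the consumer would give up 15/19 units of y for one more unit of x.

MRS = 15/19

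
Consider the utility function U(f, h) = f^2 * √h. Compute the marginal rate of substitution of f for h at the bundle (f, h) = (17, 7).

MRS = 28/17

MU_f = 2·f·√h and MU_h = 0.5·f^2·h^(-0.5).
MRS = MU_f/MU_h = (4)·h/f.
At (17, 7): MRS = 28/17.
So at (17, 7) the consumer would give up 28/17 units of h for one more unit of f.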